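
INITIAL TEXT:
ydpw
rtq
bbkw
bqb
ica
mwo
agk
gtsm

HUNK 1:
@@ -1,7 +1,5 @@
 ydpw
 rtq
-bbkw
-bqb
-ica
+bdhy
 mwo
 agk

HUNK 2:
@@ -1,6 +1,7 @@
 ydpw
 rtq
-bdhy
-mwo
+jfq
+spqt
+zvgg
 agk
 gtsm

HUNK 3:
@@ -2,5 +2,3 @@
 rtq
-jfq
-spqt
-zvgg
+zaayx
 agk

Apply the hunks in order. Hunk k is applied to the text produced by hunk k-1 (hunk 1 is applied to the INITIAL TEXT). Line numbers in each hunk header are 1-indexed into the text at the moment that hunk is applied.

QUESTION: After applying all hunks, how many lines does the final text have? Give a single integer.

Answer: 5

Derivation:
Hunk 1: at line 1 remove [bbkw,bqb,ica] add [bdhy] -> 6 lines: ydpw rtq bdhy mwo agk gtsm
Hunk 2: at line 1 remove [bdhy,mwo] add [jfq,spqt,zvgg] -> 7 lines: ydpw rtq jfq spqt zvgg agk gtsm
Hunk 3: at line 2 remove [jfq,spqt,zvgg] add [zaayx] -> 5 lines: ydpw rtq zaayx agk gtsm
Final line count: 5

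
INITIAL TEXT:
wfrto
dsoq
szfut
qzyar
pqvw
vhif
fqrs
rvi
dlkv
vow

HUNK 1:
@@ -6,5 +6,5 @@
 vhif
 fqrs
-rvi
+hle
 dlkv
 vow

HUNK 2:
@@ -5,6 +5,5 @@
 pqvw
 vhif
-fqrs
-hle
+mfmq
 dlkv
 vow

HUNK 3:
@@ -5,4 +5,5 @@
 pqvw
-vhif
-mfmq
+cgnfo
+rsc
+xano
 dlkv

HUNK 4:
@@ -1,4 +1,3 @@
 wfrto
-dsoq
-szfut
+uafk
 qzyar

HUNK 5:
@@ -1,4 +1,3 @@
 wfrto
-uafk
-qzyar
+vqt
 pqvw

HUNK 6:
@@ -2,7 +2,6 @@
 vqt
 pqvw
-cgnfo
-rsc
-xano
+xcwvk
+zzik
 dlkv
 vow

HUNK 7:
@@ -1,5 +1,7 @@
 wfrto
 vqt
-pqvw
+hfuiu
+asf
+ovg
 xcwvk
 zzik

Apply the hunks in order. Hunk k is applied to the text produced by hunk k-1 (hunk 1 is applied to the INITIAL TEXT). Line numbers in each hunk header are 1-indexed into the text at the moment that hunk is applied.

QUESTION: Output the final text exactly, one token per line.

Answer: wfrto
vqt
hfuiu
asf
ovg
xcwvk
zzik
dlkv
vow

Derivation:
Hunk 1: at line 6 remove [rvi] add [hle] -> 10 lines: wfrto dsoq szfut qzyar pqvw vhif fqrs hle dlkv vow
Hunk 2: at line 5 remove [fqrs,hle] add [mfmq] -> 9 lines: wfrto dsoq szfut qzyar pqvw vhif mfmq dlkv vow
Hunk 3: at line 5 remove [vhif,mfmq] add [cgnfo,rsc,xano] -> 10 lines: wfrto dsoq szfut qzyar pqvw cgnfo rsc xano dlkv vow
Hunk 4: at line 1 remove [dsoq,szfut] add [uafk] -> 9 lines: wfrto uafk qzyar pqvw cgnfo rsc xano dlkv vow
Hunk 5: at line 1 remove [uafk,qzyar] add [vqt] -> 8 lines: wfrto vqt pqvw cgnfo rsc xano dlkv vow
Hunk 6: at line 2 remove [cgnfo,rsc,xano] add [xcwvk,zzik] -> 7 lines: wfrto vqt pqvw xcwvk zzik dlkv vow
Hunk 7: at line 1 remove [pqvw] add [hfuiu,asf,ovg] -> 9 lines: wfrto vqt hfuiu asf ovg xcwvk zzik dlkv vow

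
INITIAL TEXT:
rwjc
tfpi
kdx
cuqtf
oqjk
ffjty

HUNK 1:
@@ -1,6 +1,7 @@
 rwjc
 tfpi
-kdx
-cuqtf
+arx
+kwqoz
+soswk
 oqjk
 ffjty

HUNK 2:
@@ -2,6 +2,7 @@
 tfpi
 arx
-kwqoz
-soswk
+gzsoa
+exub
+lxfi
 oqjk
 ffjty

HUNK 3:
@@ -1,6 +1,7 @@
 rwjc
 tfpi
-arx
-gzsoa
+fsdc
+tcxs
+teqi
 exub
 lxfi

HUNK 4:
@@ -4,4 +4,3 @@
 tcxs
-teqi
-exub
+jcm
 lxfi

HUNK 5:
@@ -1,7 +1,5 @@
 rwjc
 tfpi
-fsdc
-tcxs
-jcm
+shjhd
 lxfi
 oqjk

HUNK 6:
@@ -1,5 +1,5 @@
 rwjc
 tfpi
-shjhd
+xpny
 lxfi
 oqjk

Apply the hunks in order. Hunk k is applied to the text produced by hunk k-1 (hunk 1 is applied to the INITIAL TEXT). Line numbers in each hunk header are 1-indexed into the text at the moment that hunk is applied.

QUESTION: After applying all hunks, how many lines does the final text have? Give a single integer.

Answer: 6

Derivation:
Hunk 1: at line 1 remove [kdx,cuqtf] add [arx,kwqoz,soswk] -> 7 lines: rwjc tfpi arx kwqoz soswk oqjk ffjty
Hunk 2: at line 2 remove [kwqoz,soswk] add [gzsoa,exub,lxfi] -> 8 lines: rwjc tfpi arx gzsoa exub lxfi oqjk ffjty
Hunk 3: at line 1 remove [arx,gzsoa] add [fsdc,tcxs,teqi] -> 9 lines: rwjc tfpi fsdc tcxs teqi exub lxfi oqjk ffjty
Hunk 4: at line 4 remove [teqi,exub] add [jcm] -> 8 lines: rwjc tfpi fsdc tcxs jcm lxfi oqjk ffjty
Hunk 5: at line 1 remove [fsdc,tcxs,jcm] add [shjhd] -> 6 lines: rwjc tfpi shjhd lxfi oqjk ffjty
Hunk 6: at line 1 remove [shjhd] add [xpny] -> 6 lines: rwjc tfpi xpny lxfi oqjk ffjty
Final line count: 6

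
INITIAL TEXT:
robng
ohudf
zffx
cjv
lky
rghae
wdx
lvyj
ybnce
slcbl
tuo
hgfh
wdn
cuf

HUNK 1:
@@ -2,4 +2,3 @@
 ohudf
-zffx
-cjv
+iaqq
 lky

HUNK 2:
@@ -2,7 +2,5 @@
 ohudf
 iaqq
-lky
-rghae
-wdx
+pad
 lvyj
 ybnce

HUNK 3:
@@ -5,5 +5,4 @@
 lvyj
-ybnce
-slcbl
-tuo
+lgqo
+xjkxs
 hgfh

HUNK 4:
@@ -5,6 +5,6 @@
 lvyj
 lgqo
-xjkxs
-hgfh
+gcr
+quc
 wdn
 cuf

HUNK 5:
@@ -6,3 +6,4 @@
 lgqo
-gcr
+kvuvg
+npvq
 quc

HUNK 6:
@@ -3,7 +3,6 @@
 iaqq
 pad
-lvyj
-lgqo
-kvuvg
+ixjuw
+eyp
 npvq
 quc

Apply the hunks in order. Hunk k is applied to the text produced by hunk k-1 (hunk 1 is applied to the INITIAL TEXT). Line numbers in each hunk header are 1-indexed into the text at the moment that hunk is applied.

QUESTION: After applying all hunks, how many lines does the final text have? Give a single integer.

Answer: 10

Derivation:
Hunk 1: at line 2 remove [zffx,cjv] add [iaqq] -> 13 lines: robng ohudf iaqq lky rghae wdx lvyj ybnce slcbl tuo hgfh wdn cuf
Hunk 2: at line 2 remove [lky,rghae,wdx] add [pad] -> 11 lines: robng ohudf iaqq pad lvyj ybnce slcbl tuo hgfh wdn cuf
Hunk 3: at line 5 remove [ybnce,slcbl,tuo] add [lgqo,xjkxs] -> 10 lines: robng ohudf iaqq pad lvyj lgqo xjkxs hgfh wdn cuf
Hunk 4: at line 5 remove [xjkxs,hgfh] add [gcr,quc] -> 10 lines: robng ohudf iaqq pad lvyj lgqo gcr quc wdn cuf
Hunk 5: at line 6 remove [gcr] add [kvuvg,npvq] -> 11 lines: robng ohudf iaqq pad lvyj lgqo kvuvg npvq quc wdn cuf
Hunk 6: at line 3 remove [lvyj,lgqo,kvuvg] add [ixjuw,eyp] -> 10 lines: robng ohudf iaqq pad ixjuw eyp npvq quc wdn cuf
Final line count: 10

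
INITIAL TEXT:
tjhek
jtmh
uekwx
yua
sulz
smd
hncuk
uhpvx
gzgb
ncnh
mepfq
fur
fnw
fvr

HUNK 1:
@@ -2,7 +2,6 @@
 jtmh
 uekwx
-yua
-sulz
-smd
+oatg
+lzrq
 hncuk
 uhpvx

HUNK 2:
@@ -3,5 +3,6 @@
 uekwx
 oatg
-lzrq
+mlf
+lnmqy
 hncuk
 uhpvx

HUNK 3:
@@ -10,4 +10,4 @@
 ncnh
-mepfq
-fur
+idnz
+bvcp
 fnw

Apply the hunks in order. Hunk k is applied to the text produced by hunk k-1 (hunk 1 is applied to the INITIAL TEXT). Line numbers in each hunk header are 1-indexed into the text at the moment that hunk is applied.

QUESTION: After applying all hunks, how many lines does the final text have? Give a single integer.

Hunk 1: at line 2 remove [yua,sulz,smd] add [oatg,lzrq] -> 13 lines: tjhek jtmh uekwx oatg lzrq hncuk uhpvx gzgb ncnh mepfq fur fnw fvr
Hunk 2: at line 3 remove [lzrq] add [mlf,lnmqy] -> 14 lines: tjhek jtmh uekwx oatg mlf lnmqy hncuk uhpvx gzgb ncnh mepfq fur fnw fvr
Hunk 3: at line 10 remove [mepfq,fur] add [idnz,bvcp] -> 14 lines: tjhek jtmh uekwx oatg mlf lnmqy hncuk uhpvx gzgb ncnh idnz bvcp fnw fvr
Final line count: 14

Answer: 14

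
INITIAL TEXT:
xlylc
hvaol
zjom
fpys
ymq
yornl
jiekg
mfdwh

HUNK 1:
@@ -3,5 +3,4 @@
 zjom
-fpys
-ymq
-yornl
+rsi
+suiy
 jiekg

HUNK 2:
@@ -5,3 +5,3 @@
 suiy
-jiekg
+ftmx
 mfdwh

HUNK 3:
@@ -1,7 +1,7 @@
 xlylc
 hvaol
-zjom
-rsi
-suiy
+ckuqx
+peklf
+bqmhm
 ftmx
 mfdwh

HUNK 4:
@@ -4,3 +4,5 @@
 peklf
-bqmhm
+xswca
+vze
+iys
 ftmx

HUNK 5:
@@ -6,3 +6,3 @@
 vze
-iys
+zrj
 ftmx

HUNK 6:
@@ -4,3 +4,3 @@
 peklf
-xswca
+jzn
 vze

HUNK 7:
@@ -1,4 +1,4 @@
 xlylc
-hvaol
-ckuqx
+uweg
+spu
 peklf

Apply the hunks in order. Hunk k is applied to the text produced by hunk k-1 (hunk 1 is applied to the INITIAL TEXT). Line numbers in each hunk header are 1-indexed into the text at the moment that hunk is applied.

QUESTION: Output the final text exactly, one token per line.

Hunk 1: at line 3 remove [fpys,ymq,yornl] add [rsi,suiy] -> 7 lines: xlylc hvaol zjom rsi suiy jiekg mfdwh
Hunk 2: at line 5 remove [jiekg] add [ftmx] -> 7 lines: xlylc hvaol zjom rsi suiy ftmx mfdwh
Hunk 3: at line 1 remove [zjom,rsi,suiy] add [ckuqx,peklf,bqmhm] -> 7 lines: xlylc hvaol ckuqx peklf bqmhm ftmx mfdwh
Hunk 4: at line 4 remove [bqmhm] add [xswca,vze,iys] -> 9 lines: xlylc hvaol ckuqx peklf xswca vze iys ftmx mfdwh
Hunk 5: at line 6 remove [iys] add [zrj] -> 9 lines: xlylc hvaol ckuqx peklf xswca vze zrj ftmx mfdwh
Hunk 6: at line 4 remove [xswca] add [jzn] -> 9 lines: xlylc hvaol ckuqx peklf jzn vze zrj ftmx mfdwh
Hunk 7: at line 1 remove [hvaol,ckuqx] add [uweg,spu] -> 9 lines: xlylc uweg spu peklf jzn vze zrj ftmx mfdwh

Answer: xlylc
uweg
spu
peklf
jzn
vze
zrj
ftmx
mfdwh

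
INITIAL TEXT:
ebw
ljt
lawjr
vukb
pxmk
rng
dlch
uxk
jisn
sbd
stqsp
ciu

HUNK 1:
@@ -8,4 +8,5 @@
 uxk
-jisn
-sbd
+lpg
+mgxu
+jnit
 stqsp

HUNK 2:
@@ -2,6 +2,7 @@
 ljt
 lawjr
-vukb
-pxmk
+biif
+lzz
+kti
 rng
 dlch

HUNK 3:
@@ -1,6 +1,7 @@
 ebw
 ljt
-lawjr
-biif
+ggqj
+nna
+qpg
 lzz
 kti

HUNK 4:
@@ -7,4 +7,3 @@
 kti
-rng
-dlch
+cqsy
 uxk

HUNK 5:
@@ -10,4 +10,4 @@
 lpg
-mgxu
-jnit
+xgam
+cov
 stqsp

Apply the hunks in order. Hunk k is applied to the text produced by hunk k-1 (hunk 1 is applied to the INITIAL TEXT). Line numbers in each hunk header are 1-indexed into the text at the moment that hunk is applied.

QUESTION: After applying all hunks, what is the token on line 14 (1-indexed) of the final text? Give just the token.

Answer: ciu

Derivation:
Hunk 1: at line 8 remove [jisn,sbd] add [lpg,mgxu,jnit] -> 13 lines: ebw ljt lawjr vukb pxmk rng dlch uxk lpg mgxu jnit stqsp ciu
Hunk 2: at line 2 remove [vukb,pxmk] add [biif,lzz,kti] -> 14 lines: ebw ljt lawjr biif lzz kti rng dlch uxk lpg mgxu jnit stqsp ciu
Hunk 3: at line 1 remove [lawjr,biif] add [ggqj,nna,qpg] -> 15 lines: ebw ljt ggqj nna qpg lzz kti rng dlch uxk lpg mgxu jnit stqsp ciu
Hunk 4: at line 7 remove [rng,dlch] add [cqsy] -> 14 lines: ebw ljt ggqj nna qpg lzz kti cqsy uxk lpg mgxu jnit stqsp ciu
Hunk 5: at line 10 remove [mgxu,jnit] add [xgam,cov] -> 14 lines: ebw ljt ggqj nna qpg lzz kti cqsy uxk lpg xgam cov stqsp ciu
Final line 14: ciu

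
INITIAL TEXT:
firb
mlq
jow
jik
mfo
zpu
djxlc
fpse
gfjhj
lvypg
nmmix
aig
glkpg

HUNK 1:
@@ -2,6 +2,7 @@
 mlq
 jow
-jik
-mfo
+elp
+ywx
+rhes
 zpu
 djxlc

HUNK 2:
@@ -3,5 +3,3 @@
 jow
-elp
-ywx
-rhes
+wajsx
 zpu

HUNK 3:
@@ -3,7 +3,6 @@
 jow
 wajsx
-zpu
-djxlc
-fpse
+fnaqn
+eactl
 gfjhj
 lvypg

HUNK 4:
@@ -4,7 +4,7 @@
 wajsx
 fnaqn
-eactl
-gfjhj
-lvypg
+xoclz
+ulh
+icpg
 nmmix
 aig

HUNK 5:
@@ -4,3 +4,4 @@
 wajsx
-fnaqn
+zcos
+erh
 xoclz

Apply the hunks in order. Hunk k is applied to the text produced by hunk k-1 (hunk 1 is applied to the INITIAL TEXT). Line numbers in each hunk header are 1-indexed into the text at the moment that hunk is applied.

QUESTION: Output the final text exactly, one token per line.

Hunk 1: at line 2 remove [jik,mfo] add [elp,ywx,rhes] -> 14 lines: firb mlq jow elp ywx rhes zpu djxlc fpse gfjhj lvypg nmmix aig glkpg
Hunk 2: at line 3 remove [elp,ywx,rhes] add [wajsx] -> 12 lines: firb mlq jow wajsx zpu djxlc fpse gfjhj lvypg nmmix aig glkpg
Hunk 3: at line 3 remove [zpu,djxlc,fpse] add [fnaqn,eactl] -> 11 lines: firb mlq jow wajsx fnaqn eactl gfjhj lvypg nmmix aig glkpg
Hunk 4: at line 4 remove [eactl,gfjhj,lvypg] add [xoclz,ulh,icpg] -> 11 lines: firb mlq jow wajsx fnaqn xoclz ulh icpg nmmix aig glkpg
Hunk 5: at line 4 remove [fnaqn] add [zcos,erh] -> 12 lines: firb mlq jow wajsx zcos erh xoclz ulh icpg nmmix aig glkpg

Answer: firb
mlq
jow
wajsx
zcos
erh
xoclz
ulh
icpg
nmmix
aig
glkpg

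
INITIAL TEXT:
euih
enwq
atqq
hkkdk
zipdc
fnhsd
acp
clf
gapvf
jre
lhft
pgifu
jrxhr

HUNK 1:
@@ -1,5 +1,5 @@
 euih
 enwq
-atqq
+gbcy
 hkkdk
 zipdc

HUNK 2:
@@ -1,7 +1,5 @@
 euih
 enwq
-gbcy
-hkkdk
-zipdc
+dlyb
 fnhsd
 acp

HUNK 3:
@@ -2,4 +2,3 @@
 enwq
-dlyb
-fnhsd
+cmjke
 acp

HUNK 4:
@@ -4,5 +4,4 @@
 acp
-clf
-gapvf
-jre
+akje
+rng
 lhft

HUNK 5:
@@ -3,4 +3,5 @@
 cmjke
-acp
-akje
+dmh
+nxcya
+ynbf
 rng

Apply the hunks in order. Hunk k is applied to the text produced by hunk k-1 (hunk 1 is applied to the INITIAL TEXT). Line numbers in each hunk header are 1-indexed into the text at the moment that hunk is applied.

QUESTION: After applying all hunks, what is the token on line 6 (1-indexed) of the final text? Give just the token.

Answer: ynbf

Derivation:
Hunk 1: at line 1 remove [atqq] add [gbcy] -> 13 lines: euih enwq gbcy hkkdk zipdc fnhsd acp clf gapvf jre lhft pgifu jrxhr
Hunk 2: at line 1 remove [gbcy,hkkdk,zipdc] add [dlyb] -> 11 lines: euih enwq dlyb fnhsd acp clf gapvf jre lhft pgifu jrxhr
Hunk 3: at line 2 remove [dlyb,fnhsd] add [cmjke] -> 10 lines: euih enwq cmjke acp clf gapvf jre lhft pgifu jrxhr
Hunk 4: at line 4 remove [clf,gapvf,jre] add [akje,rng] -> 9 lines: euih enwq cmjke acp akje rng lhft pgifu jrxhr
Hunk 5: at line 3 remove [acp,akje] add [dmh,nxcya,ynbf] -> 10 lines: euih enwq cmjke dmh nxcya ynbf rng lhft pgifu jrxhr
Final line 6: ynbf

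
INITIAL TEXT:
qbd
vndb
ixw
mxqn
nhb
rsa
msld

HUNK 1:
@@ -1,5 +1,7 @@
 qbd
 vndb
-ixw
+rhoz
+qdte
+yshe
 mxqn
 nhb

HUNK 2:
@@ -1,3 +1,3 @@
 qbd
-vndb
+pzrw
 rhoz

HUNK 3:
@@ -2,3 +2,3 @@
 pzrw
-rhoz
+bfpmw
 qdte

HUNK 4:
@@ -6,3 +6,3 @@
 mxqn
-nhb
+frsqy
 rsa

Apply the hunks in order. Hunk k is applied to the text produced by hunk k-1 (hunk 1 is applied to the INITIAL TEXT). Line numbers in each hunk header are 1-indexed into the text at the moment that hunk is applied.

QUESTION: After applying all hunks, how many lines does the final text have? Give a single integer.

Answer: 9

Derivation:
Hunk 1: at line 1 remove [ixw] add [rhoz,qdte,yshe] -> 9 lines: qbd vndb rhoz qdte yshe mxqn nhb rsa msld
Hunk 2: at line 1 remove [vndb] add [pzrw] -> 9 lines: qbd pzrw rhoz qdte yshe mxqn nhb rsa msld
Hunk 3: at line 2 remove [rhoz] add [bfpmw] -> 9 lines: qbd pzrw bfpmw qdte yshe mxqn nhb rsa msld
Hunk 4: at line 6 remove [nhb] add [frsqy] -> 9 lines: qbd pzrw bfpmw qdte yshe mxqn frsqy rsa msld
Final line count: 9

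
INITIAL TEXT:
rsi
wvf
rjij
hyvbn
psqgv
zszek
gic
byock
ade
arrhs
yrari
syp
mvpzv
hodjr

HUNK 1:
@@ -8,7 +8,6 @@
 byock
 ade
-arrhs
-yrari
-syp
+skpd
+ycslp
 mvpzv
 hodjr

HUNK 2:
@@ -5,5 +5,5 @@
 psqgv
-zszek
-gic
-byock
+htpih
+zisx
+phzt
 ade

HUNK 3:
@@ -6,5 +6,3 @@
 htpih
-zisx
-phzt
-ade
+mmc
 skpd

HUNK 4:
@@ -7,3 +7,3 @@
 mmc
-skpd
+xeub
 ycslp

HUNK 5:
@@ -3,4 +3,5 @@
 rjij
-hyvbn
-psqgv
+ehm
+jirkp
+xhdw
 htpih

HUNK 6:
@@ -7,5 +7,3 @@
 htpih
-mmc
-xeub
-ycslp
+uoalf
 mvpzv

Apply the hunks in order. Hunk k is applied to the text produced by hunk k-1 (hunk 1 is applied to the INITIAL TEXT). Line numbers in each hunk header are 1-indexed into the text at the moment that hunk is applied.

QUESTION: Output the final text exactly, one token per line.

Answer: rsi
wvf
rjij
ehm
jirkp
xhdw
htpih
uoalf
mvpzv
hodjr

Derivation:
Hunk 1: at line 8 remove [arrhs,yrari,syp] add [skpd,ycslp] -> 13 lines: rsi wvf rjij hyvbn psqgv zszek gic byock ade skpd ycslp mvpzv hodjr
Hunk 2: at line 5 remove [zszek,gic,byock] add [htpih,zisx,phzt] -> 13 lines: rsi wvf rjij hyvbn psqgv htpih zisx phzt ade skpd ycslp mvpzv hodjr
Hunk 3: at line 6 remove [zisx,phzt,ade] add [mmc] -> 11 lines: rsi wvf rjij hyvbn psqgv htpih mmc skpd ycslp mvpzv hodjr
Hunk 4: at line 7 remove [skpd] add [xeub] -> 11 lines: rsi wvf rjij hyvbn psqgv htpih mmc xeub ycslp mvpzv hodjr
Hunk 5: at line 3 remove [hyvbn,psqgv] add [ehm,jirkp,xhdw] -> 12 lines: rsi wvf rjij ehm jirkp xhdw htpih mmc xeub ycslp mvpzv hodjr
Hunk 6: at line 7 remove [mmc,xeub,ycslp] add [uoalf] -> 10 lines: rsi wvf rjij ehm jirkp xhdw htpih uoalf mvpzv hodjr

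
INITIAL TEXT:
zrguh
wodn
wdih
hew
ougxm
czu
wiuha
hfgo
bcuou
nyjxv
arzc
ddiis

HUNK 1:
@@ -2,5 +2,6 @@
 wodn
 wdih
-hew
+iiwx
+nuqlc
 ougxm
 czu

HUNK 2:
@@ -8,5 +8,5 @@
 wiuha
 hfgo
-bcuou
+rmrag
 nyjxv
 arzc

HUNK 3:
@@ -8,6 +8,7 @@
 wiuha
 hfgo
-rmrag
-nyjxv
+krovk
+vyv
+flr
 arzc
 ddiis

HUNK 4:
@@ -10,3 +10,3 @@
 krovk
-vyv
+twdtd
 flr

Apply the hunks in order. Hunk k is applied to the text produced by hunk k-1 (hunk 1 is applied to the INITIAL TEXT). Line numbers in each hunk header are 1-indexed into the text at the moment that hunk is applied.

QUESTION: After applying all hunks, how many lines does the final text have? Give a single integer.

Answer: 14

Derivation:
Hunk 1: at line 2 remove [hew] add [iiwx,nuqlc] -> 13 lines: zrguh wodn wdih iiwx nuqlc ougxm czu wiuha hfgo bcuou nyjxv arzc ddiis
Hunk 2: at line 8 remove [bcuou] add [rmrag] -> 13 lines: zrguh wodn wdih iiwx nuqlc ougxm czu wiuha hfgo rmrag nyjxv arzc ddiis
Hunk 3: at line 8 remove [rmrag,nyjxv] add [krovk,vyv,flr] -> 14 lines: zrguh wodn wdih iiwx nuqlc ougxm czu wiuha hfgo krovk vyv flr arzc ddiis
Hunk 4: at line 10 remove [vyv] add [twdtd] -> 14 lines: zrguh wodn wdih iiwx nuqlc ougxm czu wiuha hfgo krovk twdtd flr arzc ddiis
Final line count: 14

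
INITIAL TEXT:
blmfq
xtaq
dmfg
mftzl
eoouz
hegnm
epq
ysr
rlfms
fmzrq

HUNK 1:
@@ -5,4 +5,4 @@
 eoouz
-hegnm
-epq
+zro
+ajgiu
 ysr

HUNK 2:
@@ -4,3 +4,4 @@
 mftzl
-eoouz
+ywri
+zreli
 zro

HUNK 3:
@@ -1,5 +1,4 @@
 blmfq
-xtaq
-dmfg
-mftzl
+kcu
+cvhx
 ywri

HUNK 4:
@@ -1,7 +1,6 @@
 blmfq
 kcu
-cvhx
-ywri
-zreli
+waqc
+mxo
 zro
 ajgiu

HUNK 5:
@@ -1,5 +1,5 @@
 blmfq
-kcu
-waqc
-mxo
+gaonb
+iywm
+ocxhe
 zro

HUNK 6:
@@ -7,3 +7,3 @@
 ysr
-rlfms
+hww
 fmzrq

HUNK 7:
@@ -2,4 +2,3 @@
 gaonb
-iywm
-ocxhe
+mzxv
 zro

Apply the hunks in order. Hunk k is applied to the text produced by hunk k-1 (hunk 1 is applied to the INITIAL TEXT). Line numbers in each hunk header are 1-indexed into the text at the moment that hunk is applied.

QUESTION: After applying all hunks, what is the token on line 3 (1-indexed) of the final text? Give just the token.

Hunk 1: at line 5 remove [hegnm,epq] add [zro,ajgiu] -> 10 lines: blmfq xtaq dmfg mftzl eoouz zro ajgiu ysr rlfms fmzrq
Hunk 2: at line 4 remove [eoouz] add [ywri,zreli] -> 11 lines: blmfq xtaq dmfg mftzl ywri zreli zro ajgiu ysr rlfms fmzrq
Hunk 3: at line 1 remove [xtaq,dmfg,mftzl] add [kcu,cvhx] -> 10 lines: blmfq kcu cvhx ywri zreli zro ajgiu ysr rlfms fmzrq
Hunk 4: at line 1 remove [cvhx,ywri,zreli] add [waqc,mxo] -> 9 lines: blmfq kcu waqc mxo zro ajgiu ysr rlfms fmzrq
Hunk 5: at line 1 remove [kcu,waqc,mxo] add [gaonb,iywm,ocxhe] -> 9 lines: blmfq gaonb iywm ocxhe zro ajgiu ysr rlfms fmzrq
Hunk 6: at line 7 remove [rlfms] add [hww] -> 9 lines: blmfq gaonb iywm ocxhe zro ajgiu ysr hww fmzrq
Hunk 7: at line 2 remove [iywm,ocxhe] add [mzxv] -> 8 lines: blmfq gaonb mzxv zro ajgiu ysr hww fmzrq
Final line 3: mzxv

Answer: mzxv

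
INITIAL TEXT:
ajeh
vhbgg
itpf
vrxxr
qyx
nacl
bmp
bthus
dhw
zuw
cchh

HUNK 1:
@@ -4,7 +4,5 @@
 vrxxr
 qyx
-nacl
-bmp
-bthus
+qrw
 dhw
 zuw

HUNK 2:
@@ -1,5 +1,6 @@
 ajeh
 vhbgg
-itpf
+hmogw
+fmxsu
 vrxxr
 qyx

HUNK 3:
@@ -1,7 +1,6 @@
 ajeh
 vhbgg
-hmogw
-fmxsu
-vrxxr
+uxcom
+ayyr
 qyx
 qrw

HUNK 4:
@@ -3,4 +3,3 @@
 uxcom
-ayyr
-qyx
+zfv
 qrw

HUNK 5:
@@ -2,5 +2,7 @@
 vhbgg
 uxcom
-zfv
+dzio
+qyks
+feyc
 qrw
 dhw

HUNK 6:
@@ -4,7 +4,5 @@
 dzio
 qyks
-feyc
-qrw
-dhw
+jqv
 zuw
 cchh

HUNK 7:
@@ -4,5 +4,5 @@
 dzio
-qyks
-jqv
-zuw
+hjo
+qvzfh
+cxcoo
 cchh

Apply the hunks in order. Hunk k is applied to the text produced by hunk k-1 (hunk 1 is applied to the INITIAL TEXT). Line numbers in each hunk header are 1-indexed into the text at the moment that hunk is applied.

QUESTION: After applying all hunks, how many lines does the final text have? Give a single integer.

Answer: 8

Derivation:
Hunk 1: at line 4 remove [nacl,bmp,bthus] add [qrw] -> 9 lines: ajeh vhbgg itpf vrxxr qyx qrw dhw zuw cchh
Hunk 2: at line 1 remove [itpf] add [hmogw,fmxsu] -> 10 lines: ajeh vhbgg hmogw fmxsu vrxxr qyx qrw dhw zuw cchh
Hunk 3: at line 1 remove [hmogw,fmxsu,vrxxr] add [uxcom,ayyr] -> 9 lines: ajeh vhbgg uxcom ayyr qyx qrw dhw zuw cchh
Hunk 4: at line 3 remove [ayyr,qyx] add [zfv] -> 8 lines: ajeh vhbgg uxcom zfv qrw dhw zuw cchh
Hunk 5: at line 2 remove [zfv] add [dzio,qyks,feyc] -> 10 lines: ajeh vhbgg uxcom dzio qyks feyc qrw dhw zuw cchh
Hunk 6: at line 4 remove [feyc,qrw,dhw] add [jqv] -> 8 lines: ajeh vhbgg uxcom dzio qyks jqv zuw cchh
Hunk 7: at line 4 remove [qyks,jqv,zuw] add [hjo,qvzfh,cxcoo] -> 8 lines: ajeh vhbgg uxcom dzio hjo qvzfh cxcoo cchh
Final line count: 8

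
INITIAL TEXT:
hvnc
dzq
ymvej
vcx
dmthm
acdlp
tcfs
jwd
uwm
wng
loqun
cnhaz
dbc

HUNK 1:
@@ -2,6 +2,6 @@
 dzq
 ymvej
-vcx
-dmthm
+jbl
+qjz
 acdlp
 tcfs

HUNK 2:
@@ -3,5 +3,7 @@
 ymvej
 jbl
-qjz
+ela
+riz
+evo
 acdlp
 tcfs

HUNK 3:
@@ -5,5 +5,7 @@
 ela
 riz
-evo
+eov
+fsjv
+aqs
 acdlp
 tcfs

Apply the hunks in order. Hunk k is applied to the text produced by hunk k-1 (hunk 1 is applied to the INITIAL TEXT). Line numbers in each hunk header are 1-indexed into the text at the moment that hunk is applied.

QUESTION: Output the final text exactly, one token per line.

Answer: hvnc
dzq
ymvej
jbl
ela
riz
eov
fsjv
aqs
acdlp
tcfs
jwd
uwm
wng
loqun
cnhaz
dbc

Derivation:
Hunk 1: at line 2 remove [vcx,dmthm] add [jbl,qjz] -> 13 lines: hvnc dzq ymvej jbl qjz acdlp tcfs jwd uwm wng loqun cnhaz dbc
Hunk 2: at line 3 remove [qjz] add [ela,riz,evo] -> 15 lines: hvnc dzq ymvej jbl ela riz evo acdlp tcfs jwd uwm wng loqun cnhaz dbc
Hunk 3: at line 5 remove [evo] add [eov,fsjv,aqs] -> 17 lines: hvnc dzq ymvej jbl ela riz eov fsjv aqs acdlp tcfs jwd uwm wng loqun cnhaz dbc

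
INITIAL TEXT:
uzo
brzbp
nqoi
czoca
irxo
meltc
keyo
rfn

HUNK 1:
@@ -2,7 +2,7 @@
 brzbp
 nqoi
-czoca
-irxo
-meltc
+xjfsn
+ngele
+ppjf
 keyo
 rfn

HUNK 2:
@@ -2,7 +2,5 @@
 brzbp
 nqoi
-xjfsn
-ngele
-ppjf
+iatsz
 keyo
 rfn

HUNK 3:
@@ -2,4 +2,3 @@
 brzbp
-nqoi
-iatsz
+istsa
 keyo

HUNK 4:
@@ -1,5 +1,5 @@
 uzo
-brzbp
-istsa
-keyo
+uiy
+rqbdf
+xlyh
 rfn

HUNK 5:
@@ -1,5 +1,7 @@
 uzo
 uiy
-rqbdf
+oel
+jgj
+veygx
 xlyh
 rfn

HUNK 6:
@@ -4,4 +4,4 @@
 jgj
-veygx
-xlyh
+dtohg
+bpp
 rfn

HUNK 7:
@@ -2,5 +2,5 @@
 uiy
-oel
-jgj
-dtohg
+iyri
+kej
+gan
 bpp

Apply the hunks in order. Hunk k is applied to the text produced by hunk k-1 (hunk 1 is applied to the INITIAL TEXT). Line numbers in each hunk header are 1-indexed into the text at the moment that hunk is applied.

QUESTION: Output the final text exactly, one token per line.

Answer: uzo
uiy
iyri
kej
gan
bpp
rfn

Derivation:
Hunk 1: at line 2 remove [czoca,irxo,meltc] add [xjfsn,ngele,ppjf] -> 8 lines: uzo brzbp nqoi xjfsn ngele ppjf keyo rfn
Hunk 2: at line 2 remove [xjfsn,ngele,ppjf] add [iatsz] -> 6 lines: uzo brzbp nqoi iatsz keyo rfn
Hunk 3: at line 2 remove [nqoi,iatsz] add [istsa] -> 5 lines: uzo brzbp istsa keyo rfn
Hunk 4: at line 1 remove [brzbp,istsa,keyo] add [uiy,rqbdf,xlyh] -> 5 lines: uzo uiy rqbdf xlyh rfn
Hunk 5: at line 1 remove [rqbdf] add [oel,jgj,veygx] -> 7 lines: uzo uiy oel jgj veygx xlyh rfn
Hunk 6: at line 4 remove [veygx,xlyh] add [dtohg,bpp] -> 7 lines: uzo uiy oel jgj dtohg bpp rfn
Hunk 7: at line 2 remove [oel,jgj,dtohg] add [iyri,kej,gan] -> 7 lines: uzo uiy iyri kej gan bpp rfn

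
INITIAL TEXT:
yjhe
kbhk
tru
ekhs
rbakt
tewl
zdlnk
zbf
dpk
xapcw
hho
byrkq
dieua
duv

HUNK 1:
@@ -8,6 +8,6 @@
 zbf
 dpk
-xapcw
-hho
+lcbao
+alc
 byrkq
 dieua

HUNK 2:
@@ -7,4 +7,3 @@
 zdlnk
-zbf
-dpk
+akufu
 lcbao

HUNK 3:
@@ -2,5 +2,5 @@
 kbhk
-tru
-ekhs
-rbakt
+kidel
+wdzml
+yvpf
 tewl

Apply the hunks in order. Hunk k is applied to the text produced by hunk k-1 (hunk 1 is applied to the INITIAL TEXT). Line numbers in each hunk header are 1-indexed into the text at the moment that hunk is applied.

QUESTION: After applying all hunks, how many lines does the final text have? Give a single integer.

Answer: 13

Derivation:
Hunk 1: at line 8 remove [xapcw,hho] add [lcbao,alc] -> 14 lines: yjhe kbhk tru ekhs rbakt tewl zdlnk zbf dpk lcbao alc byrkq dieua duv
Hunk 2: at line 7 remove [zbf,dpk] add [akufu] -> 13 lines: yjhe kbhk tru ekhs rbakt tewl zdlnk akufu lcbao alc byrkq dieua duv
Hunk 3: at line 2 remove [tru,ekhs,rbakt] add [kidel,wdzml,yvpf] -> 13 lines: yjhe kbhk kidel wdzml yvpf tewl zdlnk akufu lcbao alc byrkq dieua duv
Final line count: 13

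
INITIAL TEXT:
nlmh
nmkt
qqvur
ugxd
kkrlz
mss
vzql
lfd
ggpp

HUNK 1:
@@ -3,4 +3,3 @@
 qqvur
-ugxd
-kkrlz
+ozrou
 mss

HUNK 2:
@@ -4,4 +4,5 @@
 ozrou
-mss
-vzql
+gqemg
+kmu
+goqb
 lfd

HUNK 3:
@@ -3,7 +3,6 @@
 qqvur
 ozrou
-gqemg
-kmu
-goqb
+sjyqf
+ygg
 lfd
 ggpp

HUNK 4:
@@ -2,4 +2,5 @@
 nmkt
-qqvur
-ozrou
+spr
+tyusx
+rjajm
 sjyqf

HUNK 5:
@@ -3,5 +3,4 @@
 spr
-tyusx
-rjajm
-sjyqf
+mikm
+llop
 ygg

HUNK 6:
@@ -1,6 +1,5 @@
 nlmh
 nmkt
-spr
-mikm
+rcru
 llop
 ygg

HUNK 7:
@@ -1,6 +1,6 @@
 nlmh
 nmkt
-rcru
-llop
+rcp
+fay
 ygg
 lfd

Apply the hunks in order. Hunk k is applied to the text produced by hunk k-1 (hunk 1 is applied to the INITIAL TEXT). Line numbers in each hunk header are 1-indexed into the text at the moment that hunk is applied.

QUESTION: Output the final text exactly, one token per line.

Hunk 1: at line 3 remove [ugxd,kkrlz] add [ozrou] -> 8 lines: nlmh nmkt qqvur ozrou mss vzql lfd ggpp
Hunk 2: at line 4 remove [mss,vzql] add [gqemg,kmu,goqb] -> 9 lines: nlmh nmkt qqvur ozrou gqemg kmu goqb lfd ggpp
Hunk 3: at line 3 remove [gqemg,kmu,goqb] add [sjyqf,ygg] -> 8 lines: nlmh nmkt qqvur ozrou sjyqf ygg lfd ggpp
Hunk 4: at line 2 remove [qqvur,ozrou] add [spr,tyusx,rjajm] -> 9 lines: nlmh nmkt spr tyusx rjajm sjyqf ygg lfd ggpp
Hunk 5: at line 3 remove [tyusx,rjajm,sjyqf] add [mikm,llop] -> 8 lines: nlmh nmkt spr mikm llop ygg lfd ggpp
Hunk 6: at line 1 remove [spr,mikm] add [rcru] -> 7 lines: nlmh nmkt rcru llop ygg lfd ggpp
Hunk 7: at line 1 remove [rcru,llop] add [rcp,fay] -> 7 lines: nlmh nmkt rcp fay ygg lfd ggpp

Answer: nlmh
nmkt
rcp
fay
ygg
lfd
ggpp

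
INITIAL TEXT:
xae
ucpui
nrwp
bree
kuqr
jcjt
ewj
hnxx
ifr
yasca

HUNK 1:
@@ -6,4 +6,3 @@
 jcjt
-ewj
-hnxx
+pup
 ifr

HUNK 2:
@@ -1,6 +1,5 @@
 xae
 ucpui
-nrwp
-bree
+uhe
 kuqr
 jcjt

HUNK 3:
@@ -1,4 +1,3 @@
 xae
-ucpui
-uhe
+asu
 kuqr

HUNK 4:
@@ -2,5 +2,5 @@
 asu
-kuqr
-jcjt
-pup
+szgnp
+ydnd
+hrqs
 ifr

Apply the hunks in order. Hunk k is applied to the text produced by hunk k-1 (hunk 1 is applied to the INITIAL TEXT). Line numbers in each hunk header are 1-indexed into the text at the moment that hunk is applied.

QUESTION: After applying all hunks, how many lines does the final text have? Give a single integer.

Hunk 1: at line 6 remove [ewj,hnxx] add [pup] -> 9 lines: xae ucpui nrwp bree kuqr jcjt pup ifr yasca
Hunk 2: at line 1 remove [nrwp,bree] add [uhe] -> 8 lines: xae ucpui uhe kuqr jcjt pup ifr yasca
Hunk 3: at line 1 remove [ucpui,uhe] add [asu] -> 7 lines: xae asu kuqr jcjt pup ifr yasca
Hunk 4: at line 2 remove [kuqr,jcjt,pup] add [szgnp,ydnd,hrqs] -> 7 lines: xae asu szgnp ydnd hrqs ifr yasca
Final line count: 7

Answer: 7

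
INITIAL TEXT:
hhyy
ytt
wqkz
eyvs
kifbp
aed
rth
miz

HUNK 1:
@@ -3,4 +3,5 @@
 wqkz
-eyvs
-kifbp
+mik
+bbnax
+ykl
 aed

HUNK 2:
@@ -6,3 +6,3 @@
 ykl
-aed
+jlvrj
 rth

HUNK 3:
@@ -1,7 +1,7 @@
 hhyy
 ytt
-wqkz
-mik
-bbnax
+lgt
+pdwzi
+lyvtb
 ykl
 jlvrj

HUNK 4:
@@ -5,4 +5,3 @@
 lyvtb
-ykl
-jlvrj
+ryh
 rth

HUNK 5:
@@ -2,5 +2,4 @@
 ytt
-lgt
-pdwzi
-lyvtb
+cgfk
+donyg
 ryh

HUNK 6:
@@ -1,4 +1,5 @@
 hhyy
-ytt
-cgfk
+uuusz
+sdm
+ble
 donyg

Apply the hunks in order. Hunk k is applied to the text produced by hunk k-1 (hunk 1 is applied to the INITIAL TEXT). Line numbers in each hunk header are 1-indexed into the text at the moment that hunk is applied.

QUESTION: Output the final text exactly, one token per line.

Hunk 1: at line 3 remove [eyvs,kifbp] add [mik,bbnax,ykl] -> 9 lines: hhyy ytt wqkz mik bbnax ykl aed rth miz
Hunk 2: at line 6 remove [aed] add [jlvrj] -> 9 lines: hhyy ytt wqkz mik bbnax ykl jlvrj rth miz
Hunk 3: at line 1 remove [wqkz,mik,bbnax] add [lgt,pdwzi,lyvtb] -> 9 lines: hhyy ytt lgt pdwzi lyvtb ykl jlvrj rth miz
Hunk 4: at line 5 remove [ykl,jlvrj] add [ryh] -> 8 lines: hhyy ytt lgt pdwzi lyvtb ryh rth miz
Hunk 5: at line 2 remove [lgt,pdwzi,lyvtb] add [cgfk,donyg] -> 7 lines: hhyy ytt cgfk donyg ryh rth miz
Hunk 6: at line 1 remove [ytt,cgfk] add [uuusz,sdm,ble] -> 8 lines: hhyy uuusz sdm ble donyg ryh rth miz

Answer: hhyy
uuusz
sdm
ble
donyg
ryh
rth
miz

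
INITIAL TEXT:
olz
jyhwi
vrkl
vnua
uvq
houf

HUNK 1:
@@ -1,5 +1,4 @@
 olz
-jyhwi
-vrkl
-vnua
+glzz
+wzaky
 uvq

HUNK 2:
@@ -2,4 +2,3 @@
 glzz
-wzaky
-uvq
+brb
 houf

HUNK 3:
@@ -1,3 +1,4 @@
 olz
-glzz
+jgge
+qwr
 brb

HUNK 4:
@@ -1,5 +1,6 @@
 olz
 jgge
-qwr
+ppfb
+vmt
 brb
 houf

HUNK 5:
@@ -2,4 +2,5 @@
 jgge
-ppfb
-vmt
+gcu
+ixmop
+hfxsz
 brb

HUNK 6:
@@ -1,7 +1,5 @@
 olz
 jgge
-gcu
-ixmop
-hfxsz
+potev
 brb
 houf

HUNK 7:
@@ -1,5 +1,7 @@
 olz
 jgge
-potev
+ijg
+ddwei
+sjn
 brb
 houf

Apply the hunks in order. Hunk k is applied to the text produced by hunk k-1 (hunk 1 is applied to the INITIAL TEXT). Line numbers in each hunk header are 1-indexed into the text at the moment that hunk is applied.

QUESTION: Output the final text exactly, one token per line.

Hunk 1: at line 1 remove [jyhwi,vrkl,vnua] add [glzz,wzaky] -> 5 lines: olz glzz wzaky uvq houf
Hunk 2: at line 2 remove [wzaky,uvq] add [brb] -> 4 lines: olz glzz brb houf
Hunk 3: at line 1 remove [glzz] add [jgge,qwr] -> 5 lines: olz jgge qwr brb houf
Hunk 4: at line 1 remove [qwr] add [ppfb,vmt] -> 6 lines: olz jgge ppfb vmt brb houf
Hunk 5: at line 2 remove [ppfb,vmt] add [gcu,ixmop,hfxsz] -> 7 lines: olz jgge gcu ixmop hfxsz brb houf
Hunk 6: at line 1 remove [gcu,ixmop,hfxsz] add [potev] -> 5 lines: olz jgge potev brb houf
Hunk 7: at line 1 remove [potev] add [ijg,ddwei,sjn] -> 7 lines: olz jgge ijg ddwei sjn brb houf

Answer: olz
jgge
ijg
ddwei
sjn
brb
houf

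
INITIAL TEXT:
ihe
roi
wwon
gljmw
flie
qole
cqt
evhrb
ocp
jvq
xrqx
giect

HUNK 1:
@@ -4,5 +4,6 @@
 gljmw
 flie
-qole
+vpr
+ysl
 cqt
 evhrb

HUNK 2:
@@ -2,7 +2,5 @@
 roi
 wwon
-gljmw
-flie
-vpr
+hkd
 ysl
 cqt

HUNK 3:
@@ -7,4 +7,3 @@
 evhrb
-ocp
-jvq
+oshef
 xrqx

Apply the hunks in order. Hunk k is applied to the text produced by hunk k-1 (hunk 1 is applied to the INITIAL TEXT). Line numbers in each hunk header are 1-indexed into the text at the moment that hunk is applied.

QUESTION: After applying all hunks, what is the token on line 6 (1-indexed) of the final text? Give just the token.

Answer: cqt

Derivation:
Hunk 1: at line 4 remove [qole] add [vpr,ysl] -> 13 lines: ihe roi wwon gljmw flie vpr ysl cqt evhrb ocp jvq xrqx giect
Hunk 2: at line 2 remove [gljmw,flie,vpr] add [hkd] -> 11 lines: ihe roi wwon hkd ysl cqt evhrb ocp jvq xrqx giect
Hunk 3: at line 7 remove [ocp,jvq] add [oshef] -> 10 lines: ihe roi wwon hkd ysl cqt evhrb oshef xrqx giect
Final line 6: cqt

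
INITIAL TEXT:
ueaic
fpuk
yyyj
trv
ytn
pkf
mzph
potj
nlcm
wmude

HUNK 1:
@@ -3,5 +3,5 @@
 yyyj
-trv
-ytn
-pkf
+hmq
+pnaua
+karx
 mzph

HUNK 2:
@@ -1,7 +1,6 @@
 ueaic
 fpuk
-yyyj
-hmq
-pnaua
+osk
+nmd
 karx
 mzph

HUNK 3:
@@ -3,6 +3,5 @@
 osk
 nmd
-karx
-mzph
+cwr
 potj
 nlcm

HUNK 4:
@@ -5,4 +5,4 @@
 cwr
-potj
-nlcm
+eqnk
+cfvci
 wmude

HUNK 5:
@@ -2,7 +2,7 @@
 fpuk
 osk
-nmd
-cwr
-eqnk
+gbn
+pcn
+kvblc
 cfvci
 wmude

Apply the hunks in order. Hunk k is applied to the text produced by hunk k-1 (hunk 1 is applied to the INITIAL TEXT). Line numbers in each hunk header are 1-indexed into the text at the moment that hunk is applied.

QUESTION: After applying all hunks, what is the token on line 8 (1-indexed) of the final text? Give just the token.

Answer: wmude

Derivation:
Hunk 1: at line 3 remove [trv,ytn,pkf] add [hmq,pnaua,karx] -> 10 lines: ueaic fpuk yyyj hmq pnaua karx mzph potj nlcm wmude
Hunk 2: at line 1 remove [yyyj,hmq,pnaua] add [osk,nmd] -> 9 lines: ueaic fpuk osk nmd karx mzph potj nlcm wmude
Hunk 3: at line 3 remove [karx,mzph] add [cwr] -> 8 lines: ueaic fpuk osk nmd cwr potj nlcm wmude
Hunk 4: at line 5 remove [potj,nlcm] add [eqnk,cfvci] -> 8 lines: ueaic fpuk osk nmd cwr eqnk cfvci wmude
Hunk 5: at line 2 remove [nmd,cwr,eqnk] add [gbn,pcn,kvblc] -> 8 lines: ueaic fpuk osk gbn pcn kvblc cfvci wmude
Final line 8: wmude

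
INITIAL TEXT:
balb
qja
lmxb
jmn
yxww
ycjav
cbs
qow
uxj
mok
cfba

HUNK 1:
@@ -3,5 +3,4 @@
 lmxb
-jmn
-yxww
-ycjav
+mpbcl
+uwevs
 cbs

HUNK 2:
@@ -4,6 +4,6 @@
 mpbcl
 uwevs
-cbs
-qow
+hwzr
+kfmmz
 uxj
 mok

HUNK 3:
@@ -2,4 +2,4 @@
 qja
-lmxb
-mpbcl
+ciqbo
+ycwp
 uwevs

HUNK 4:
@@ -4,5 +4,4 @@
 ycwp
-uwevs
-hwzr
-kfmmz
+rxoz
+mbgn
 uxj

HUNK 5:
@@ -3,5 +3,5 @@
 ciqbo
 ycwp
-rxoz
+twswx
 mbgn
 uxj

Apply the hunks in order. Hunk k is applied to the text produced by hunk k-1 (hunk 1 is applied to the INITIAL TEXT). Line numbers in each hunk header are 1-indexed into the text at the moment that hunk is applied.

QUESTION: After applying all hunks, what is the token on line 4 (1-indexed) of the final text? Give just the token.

Answer: ycwp

Derivation:
Hunk 1: at line 3 remove [jmn,yxww,ycjav] add [mpbcl,uwevs] -> 10 lines: balb qja lmxb mpbcl uwevs cbs qow uxj mok cfba
Hunk 2: at line 4 remove [cbs,qow] add [hwzr,kfmmz] -> 10 lines: balb qja lmxb mpbcl uwevs hwzr kfmmz uxj mok cfba
Hunk 3: at line 2 remove [lmxb,mpbcl] add [ciqbo,ycwp] -> 10 lines: balb qja ciqbo ycwp uwevs hwzr kfmmz uxj mok cfba
Hunk 4: at line 4 remove [uwevs,hwzr,kfmmz] add [rxoz,mbgn] -> 9 lines: balb qja ciqbo ycwp rxoz mbgn uxj mok cfba
Hunk 5: at line 3 remove [rxoz] add [twswx] -> 9 lines: balb qja ciqbo ycwp twswx mbgn uxj mok cfba
Final line 4: ycwp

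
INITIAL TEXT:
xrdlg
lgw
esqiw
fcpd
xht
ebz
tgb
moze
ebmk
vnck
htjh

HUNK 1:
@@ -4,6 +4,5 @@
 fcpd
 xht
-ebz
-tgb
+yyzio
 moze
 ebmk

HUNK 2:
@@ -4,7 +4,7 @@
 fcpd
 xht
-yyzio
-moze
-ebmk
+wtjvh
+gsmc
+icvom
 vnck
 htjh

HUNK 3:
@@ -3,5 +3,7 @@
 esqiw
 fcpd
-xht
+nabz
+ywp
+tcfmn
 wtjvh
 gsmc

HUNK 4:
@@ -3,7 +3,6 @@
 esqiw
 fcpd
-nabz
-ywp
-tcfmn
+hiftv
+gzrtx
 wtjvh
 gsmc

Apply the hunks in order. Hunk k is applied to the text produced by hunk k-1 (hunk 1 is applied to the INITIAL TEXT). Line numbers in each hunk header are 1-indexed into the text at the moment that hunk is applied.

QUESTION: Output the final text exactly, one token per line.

Hunk 1: at line 4 remove [ebz,tgb] add [yyzio] -> 10 lines: xrdlg lgw esqiw fcpd xht yyzio moze ebmk vnck htjh
Hunk 2: at line 4 remove [yyzio,moze,ebmk] add [wtjvh,gsmc,icvom] -> 10 lines: xrdlg lgw esqiw fcpd xht wtjvh gsmc icvom vnck htjh
Hunk 3: at line 3 remove [xht] add [nabz,ywp,tcfmn] -> 12 lines: xrdlg lgw esqiw fcpd nabz ywp tcfmn wtjvh gsmc icvom vnck htjh
Hunk 4: at line 3 remove [nabz,ywp,tcfmn] add [hiftv,gzrtx] -> 11 lines: xrdlg lgw esqiw fcpd hiftv gzrtx wtjvh gsmc icvom vnck htjh

Answer: xrdlg
lgw
esqiw
fcpd
hiftv
gzrtx
wtjvh
gsmc
icvom
vnck
htjh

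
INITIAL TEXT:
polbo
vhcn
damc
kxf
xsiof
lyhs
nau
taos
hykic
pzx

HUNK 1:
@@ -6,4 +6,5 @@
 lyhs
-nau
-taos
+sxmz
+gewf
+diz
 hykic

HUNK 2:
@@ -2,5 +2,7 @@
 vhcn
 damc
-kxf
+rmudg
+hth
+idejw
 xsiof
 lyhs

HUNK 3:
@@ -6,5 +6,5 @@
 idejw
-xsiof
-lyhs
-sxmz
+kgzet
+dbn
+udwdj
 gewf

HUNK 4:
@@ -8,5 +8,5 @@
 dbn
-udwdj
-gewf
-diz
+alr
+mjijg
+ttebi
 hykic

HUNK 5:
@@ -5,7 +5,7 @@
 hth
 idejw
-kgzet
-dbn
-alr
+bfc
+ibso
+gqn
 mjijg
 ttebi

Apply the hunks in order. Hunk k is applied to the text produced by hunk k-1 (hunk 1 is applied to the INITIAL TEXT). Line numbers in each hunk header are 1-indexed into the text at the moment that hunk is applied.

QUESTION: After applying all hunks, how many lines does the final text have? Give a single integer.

Answer: 13

Derivation:
Hunk 1: at line 6 remove [nau,taos] add [sxmz,gewf,diz] -> 11 lines: polbo vhcn damc kxf xsiof lyhs sxmz gewf diz hykic pzx
Hunk 2: at line 2 remove [kxf] add [rmudg,hth,idejw] -> 13 lines: polbo vhcn damc rmudg hth idejw xsiof lyhs sxmz gewf diz hykic pzx
Hunk 3: at line 6 remove [xsiof,lyhs,sxmz] add [kgzet,dbn,udwdj] -> 13 lines: polbo vhcn damc rmudg hth idejw kgzet dbn udwdj gewf diz hykic pzx
Hunk 4: at line 8 remove [udwdj,gewf,diz] add [alr,mjijg,ttebi] -> 13 lines: polbo vhcn damc rmudg hth idejw kgzet dbn alr mjijg ttebi hykic pzx
Hunk 5: at line 5 remove [kgzet,dbn,alr] add [bfc,ibso,gqn] -> 13 lines: polbo vhcn damc rmudg hth idejw bfc ibso gqn mjijg ttebi hykic pzx
Final line count: 13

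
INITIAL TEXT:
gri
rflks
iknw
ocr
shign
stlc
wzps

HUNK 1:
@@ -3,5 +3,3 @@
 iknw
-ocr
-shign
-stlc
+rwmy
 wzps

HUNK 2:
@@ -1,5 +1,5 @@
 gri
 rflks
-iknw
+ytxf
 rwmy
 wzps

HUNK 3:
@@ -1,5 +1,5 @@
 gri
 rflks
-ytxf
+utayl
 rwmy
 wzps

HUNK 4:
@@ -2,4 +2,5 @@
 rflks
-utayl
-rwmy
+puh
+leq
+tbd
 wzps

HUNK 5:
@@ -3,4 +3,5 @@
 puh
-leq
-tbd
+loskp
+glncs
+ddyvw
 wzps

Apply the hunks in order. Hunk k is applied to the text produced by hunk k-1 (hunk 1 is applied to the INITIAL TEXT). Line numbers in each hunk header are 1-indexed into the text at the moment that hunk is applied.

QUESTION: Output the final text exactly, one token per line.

Hunk 1: at line 3 remove [ocr,shign,stlc] add [rwmy] -> 5 lines: gri rflks iknw rwmy wzps
Hunk 2: at line 1 remove [iknw] add [ytxf] -> 5 lines: gri rflks ytxf rwmy wzps
Hunk 3: at line 1 remove [ytxf] add [utayl] -> 5 lines: gri rflks utayl rwmy wzps
Hunk 4: at line 2 remove [utayl,rwmy] add [puh,leq,tbd] -> 6 lines: gri rflks puh leq tbd wzps
Hunk 5: at line 3 remove [leq,tbd] add [loskp,glncs,ddyvw] -> 7 lines: gri rflks puh loskp glncs ddyvw wzps

Answer: gri
rflks
puh
loskp
glncs
ddyvw
wzps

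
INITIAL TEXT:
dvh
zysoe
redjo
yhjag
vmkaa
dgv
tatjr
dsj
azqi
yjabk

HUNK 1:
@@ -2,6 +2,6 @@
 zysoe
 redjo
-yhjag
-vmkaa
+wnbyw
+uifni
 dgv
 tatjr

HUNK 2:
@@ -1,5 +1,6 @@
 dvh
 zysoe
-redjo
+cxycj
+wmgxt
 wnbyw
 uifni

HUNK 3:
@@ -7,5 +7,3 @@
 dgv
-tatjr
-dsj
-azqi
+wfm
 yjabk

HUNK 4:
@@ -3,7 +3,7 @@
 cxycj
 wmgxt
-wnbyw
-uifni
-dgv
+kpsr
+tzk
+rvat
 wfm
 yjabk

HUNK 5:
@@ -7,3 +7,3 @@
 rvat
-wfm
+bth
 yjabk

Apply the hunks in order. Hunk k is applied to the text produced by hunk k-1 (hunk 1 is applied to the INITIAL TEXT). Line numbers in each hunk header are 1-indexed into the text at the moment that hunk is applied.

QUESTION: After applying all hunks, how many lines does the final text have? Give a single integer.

Hunk 1: at line 2 remove [yhjag,vmkaa] add [wnbyw,uifni] -> 10 lines: dvh zysoe redjo wnbyw uifni dgv tatjr dsj azqi yjabk
Hunk 2: at line 1 remove [redjo] add [cxycj,wmgxt] -> 11 lines: dvh zysoe cxycj wmgxt wnbyw uifni dgv tatjr dsj azqi yjabk
Hunk 3: at line 7 remove [tatjr,dsj,azqi] add [wfm] -> 9 lines: dvh zysoe cxycj wmgxt wnbyw uifni dgv wfm yjabk
Hunk 4: at line 3 remove [wnbyw,uifni,dgv] add [kpsr,tzk,rvat] -> 9 lines: dvh zysoe cxycj wmgxt kpsr tzk rvat wfm yjabk
Hunk 5: at line 7 remove [wfm] add [bth] -> 9 lines: dvh zysoe cxycj wmgxt kpsr tzk rvat bth yjabk
Final line count: 9

Answer: 9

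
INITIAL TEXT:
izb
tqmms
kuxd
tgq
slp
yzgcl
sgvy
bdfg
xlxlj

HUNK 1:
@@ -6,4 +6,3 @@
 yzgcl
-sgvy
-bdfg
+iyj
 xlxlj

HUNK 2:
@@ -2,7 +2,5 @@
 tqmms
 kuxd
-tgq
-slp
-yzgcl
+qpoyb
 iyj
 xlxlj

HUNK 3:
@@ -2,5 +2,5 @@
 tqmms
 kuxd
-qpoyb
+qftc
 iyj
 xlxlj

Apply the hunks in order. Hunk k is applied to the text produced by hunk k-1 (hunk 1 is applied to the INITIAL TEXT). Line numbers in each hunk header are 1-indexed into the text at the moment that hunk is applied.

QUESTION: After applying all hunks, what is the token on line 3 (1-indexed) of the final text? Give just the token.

Hunk 1: at line 6 remove [sgvy,bdfg] add [iyj] -> 8 lines: izb tqmms kuxd tgq slp yzgcl iyj xlxlj
Hunk 2: at line 2 remove [tgq,slp,yzgcl] add [qpoyb] -> 6 lines: izb tqmms kuxd qpoyb iyj xlxlj
Hunk 3: at line 2 remove [qpoyb] add [qftc] -> 6 lines: izb tqmms kuxd qftc iyj xlxlj
Final line 3: kuxd

Answer: kuxd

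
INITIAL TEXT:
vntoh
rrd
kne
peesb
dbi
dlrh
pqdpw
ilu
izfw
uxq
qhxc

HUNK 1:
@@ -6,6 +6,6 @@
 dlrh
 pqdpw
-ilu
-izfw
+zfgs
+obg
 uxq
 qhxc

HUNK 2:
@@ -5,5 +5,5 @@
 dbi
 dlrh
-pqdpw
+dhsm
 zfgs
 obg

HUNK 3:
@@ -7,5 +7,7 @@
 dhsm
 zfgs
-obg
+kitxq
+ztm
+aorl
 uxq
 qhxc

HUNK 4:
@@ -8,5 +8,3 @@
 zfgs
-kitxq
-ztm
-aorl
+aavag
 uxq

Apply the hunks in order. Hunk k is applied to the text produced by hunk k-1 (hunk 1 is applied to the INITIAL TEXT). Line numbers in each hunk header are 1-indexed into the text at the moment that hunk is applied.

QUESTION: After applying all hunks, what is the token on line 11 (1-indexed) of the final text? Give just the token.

Hunk 1: at line 6 remove [ilu,izfw] add [zfgs,obg] -> 11 lines: vntoh rrd kne peesb dbi dlrh pqdpw zfgs obg uxq qhxc
Hunk 2: at line 5 remove [pqdpw] add [dhsm] -> 11 lines: vntoh rrd kne peesb dbi dlrh dhsm zfgs obg uxq qhxc
Hunk 3: at line 7 remove [obg] add [kitxq,ztm,aorl] -> 13 lines: vntoh rrd kne peesb dbi dlrh dhsm zfgs kitxq ztm aorl uxq qhxc
Hunk 4: at line 8 remove [kitxq,ztm,aorl] add [aavag] -> 11 lines: vntoh rrd kne peesb dbi dlrh dhsm zfgs aavag uxq qhxc
Final line 11: qhxc

Answer: qhxc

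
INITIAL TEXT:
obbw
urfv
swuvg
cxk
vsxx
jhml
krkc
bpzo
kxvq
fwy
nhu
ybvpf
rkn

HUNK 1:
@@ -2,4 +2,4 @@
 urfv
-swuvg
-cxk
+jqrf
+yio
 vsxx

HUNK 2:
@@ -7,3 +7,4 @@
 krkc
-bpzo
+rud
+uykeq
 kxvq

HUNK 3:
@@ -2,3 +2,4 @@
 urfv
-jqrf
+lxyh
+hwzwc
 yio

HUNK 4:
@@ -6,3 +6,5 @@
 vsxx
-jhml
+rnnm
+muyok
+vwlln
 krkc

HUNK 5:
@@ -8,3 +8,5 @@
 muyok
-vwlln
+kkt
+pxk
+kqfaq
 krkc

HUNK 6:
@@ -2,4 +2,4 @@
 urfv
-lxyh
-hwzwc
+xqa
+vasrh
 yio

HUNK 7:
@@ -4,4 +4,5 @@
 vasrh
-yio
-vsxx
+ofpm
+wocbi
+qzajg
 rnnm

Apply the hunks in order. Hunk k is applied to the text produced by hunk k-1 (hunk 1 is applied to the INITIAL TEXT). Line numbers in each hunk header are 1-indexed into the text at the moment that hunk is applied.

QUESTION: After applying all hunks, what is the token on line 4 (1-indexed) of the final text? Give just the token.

Hunk 1: at line 2 remove [swuvg,cxk] add [jqrf,yio] -> 13 lines: obbw urfv jqrf yio vsxx jhml krkc bpzo kxvq fwy nhu ybvpf rkn
Hunk 2: at line 7 remove [bpzo] add [rud,uykeq] -> 14 lines: obbw urfv jqrf yio vsxx jhml krkc rud uykeq kxvq fwy nhu ybvpf rkn
Hunk 3: at line 2 remove [jqrf] add [lxyh,hwzwc] -> 15 lines: obbw urfv lxyh hwzwc yio vsxx jhml krkc rud uykeq kxvq fwy nhu ybvpf rkn
Hunk 4: at line 6 remove [jhml] add [rnnm,muyok,vwlln] -> 17 lines: obbw urfv lxyh hwzwc yio vsxx rnnm muyok vwlln krkc rud uykeq kxvq fwy nhu ybvpf rkn
Hunk 5: at line 8 remove [vwlln] add [kkt,pxk,kqfaq] -> 19 lines: obbw urfv lxyh hwzwc yio vsxx rnnm muyok kkt pxk kqfaq krkc rud uykeq kxvq fwy nhu ybvpf rkn
Hunk 6: at line 2 remove [lxyh,hwzwc] add [xqa,vasrh] -> 19 lines: obbw urfv xqa vasrh yio vsxx rnnm muyok kkt pxk kqfaq krkc rud uykeq kxvq fwy nhu ybvpf rkn
Hunk 7: at line 4 remove [yio,vsxx] add [ofpm,wocbi,qzajg] -> 20 lines: obbw urfv xqa vasrh ofpm wocbi qzajg rnnm muyok kkt pxk kqfaq krkc rud uykeq kxvq fwy nhu ybvpf rkn
Final line 4: vasrh

Answer: vasrh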